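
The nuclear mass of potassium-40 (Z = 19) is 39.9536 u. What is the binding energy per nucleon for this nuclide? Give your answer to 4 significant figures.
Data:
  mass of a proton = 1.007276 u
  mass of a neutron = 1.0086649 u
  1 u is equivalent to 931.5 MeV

8.537 MeV/nucleon

The nucleus contains 19 protons and 40 − 19 = 21 neutrons.
Mass of separated nucleons = 19(1.007276) + 21(1.0086649) = 19.138244 + 21.1819629 = 40.3202069 u
Mass defect Δm = 40.3202069 − 39.9536 = 0.3666069 u
Converting to energy: 0.3666069 u × 931.5 MeV/u = 341.494 MeV
Per nucleon: 341.494 / 40 = 8.537 MeV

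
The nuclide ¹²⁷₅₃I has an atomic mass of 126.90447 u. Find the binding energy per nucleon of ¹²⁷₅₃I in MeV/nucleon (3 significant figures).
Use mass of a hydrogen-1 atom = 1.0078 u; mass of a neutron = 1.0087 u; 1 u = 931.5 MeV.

8.45 MeV/nucleon

Z = 53, so N = A − Z = 127 − 53 = 74.
Total constituent mass: 53 × 1.0078 + 74 × 1.0087 = 128.0572 u
Δm = 128.0572 − 126.90447 = 1.15273 u
Binding energy = Δm·c² = 1.15273 × 931.5 MeV/u = 1073.77 MeV
Per nucleon: 1073.77 / 127 = 8.4549 MeV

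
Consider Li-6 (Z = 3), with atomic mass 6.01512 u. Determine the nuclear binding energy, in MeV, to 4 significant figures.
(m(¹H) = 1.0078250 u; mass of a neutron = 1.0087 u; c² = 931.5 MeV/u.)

32.09 MeV

The nucleus contains 3 protons and 6 − 3 = 3 neutrons.
Σm = 3·m(¹H) + 3·m_n = 3.0234750 + 3.0261 = 6.0495750 u
Mass defect Δm = 6.0495750 − 6.01512 = 0.0344550 u
Converting to energy: 0.0344550 u × 931.5 MeV/u = 32.0948 MeV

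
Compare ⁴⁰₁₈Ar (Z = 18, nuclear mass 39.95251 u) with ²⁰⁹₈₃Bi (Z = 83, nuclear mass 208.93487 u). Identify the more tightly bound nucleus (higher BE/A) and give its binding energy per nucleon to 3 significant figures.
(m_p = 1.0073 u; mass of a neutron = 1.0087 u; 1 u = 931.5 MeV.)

⁴⁰₁₈Ar; 8.62 MeV/nucleon

⁴⁰₁₈Ar: Σm = 18(1.0073) + 22(1.0087) = 40.3228 u; Δm = 0.37029 u; E_B = 344.93 MeV; E_B/A = 8.623 MeV
²⁰⁹₈₃Bi: Σm = 83(1.0073) + 126(1.0087) = 210.7021 u; Δm = 1.76723 u; E_B = 1646.17 MeV; E_B/A = 7.876 MeV
⁴⁰₁₈Ar has the higher binding energy per nucleon, so it is the more tightly bound nucleus.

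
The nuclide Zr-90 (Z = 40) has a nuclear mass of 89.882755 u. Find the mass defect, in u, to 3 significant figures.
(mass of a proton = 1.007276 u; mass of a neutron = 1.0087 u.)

Mass of separated nucleons = 40(1.007276) + 50(1.0087) = 40.291040 + 50.4350 = 90.726040 u
Mass defect Δm = 90.726040 − 89.882755 = 0.843285 u

0.843 u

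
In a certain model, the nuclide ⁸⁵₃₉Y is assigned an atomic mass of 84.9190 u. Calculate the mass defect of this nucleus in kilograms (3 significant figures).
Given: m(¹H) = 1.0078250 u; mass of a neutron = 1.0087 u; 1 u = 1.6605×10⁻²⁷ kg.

1.31e-27 kg

The nucleus contains 39 protons and 85 − 39 = 46 neutrons.
Σm = 39·m(¹H) + 46·m_n = 39.3051750 + 46.4002 = 85.7053750 u
Δm = 85.7053750 − 84.9190 = 0.7863750 u
In SI units: 0.7863750 u × 1.6605×10⁻²⁷ kg/u = 1.3058e-27 kg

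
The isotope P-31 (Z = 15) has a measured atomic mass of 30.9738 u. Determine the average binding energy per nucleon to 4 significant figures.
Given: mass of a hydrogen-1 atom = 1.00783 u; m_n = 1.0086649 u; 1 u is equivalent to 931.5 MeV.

Mass of separated nucleons = 15(1.00783) + 16(1.0086649) = 15.11745 + 16.1386384 = 31.2560884 u
The mass defect is 31.2560884 − 30.9738 = 0.2822884 u.
Converting to energy: 0.2822884 u × 931.5 MeV/u = 262.952 MeV
Per nucleon: 262.952 / 31 = 8.482 MeV

8.482 MeV/nucleon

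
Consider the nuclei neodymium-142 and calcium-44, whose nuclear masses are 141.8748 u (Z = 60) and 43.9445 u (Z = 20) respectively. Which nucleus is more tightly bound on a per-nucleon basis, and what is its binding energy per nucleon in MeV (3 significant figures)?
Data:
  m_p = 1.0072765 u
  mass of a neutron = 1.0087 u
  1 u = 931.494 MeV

calcium-44; 8.68 MeV/nucleon

neodymium-142: Σm = 60(1.0072765) + 82(1.0087) = 143.1499900 u; Δm = 1.2751900 u; E_B = 1187.8 MeV; E_B/A = 8.365 MeV
calcium-44: Σm = 20(1.0072765) + 24(1.0087) = 44.3543300 u; Δm = 0.4098300 u; E_B = 381.75 MeV; E_B/A = 8.676 MeV
calcium-44 has the higher binding energy per nucleon, so it is the more tightly bound nucleus.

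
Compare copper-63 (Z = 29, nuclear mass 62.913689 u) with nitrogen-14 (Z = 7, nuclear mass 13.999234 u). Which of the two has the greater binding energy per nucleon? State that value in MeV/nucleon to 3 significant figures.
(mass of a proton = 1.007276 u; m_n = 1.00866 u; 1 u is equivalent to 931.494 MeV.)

copper-63; 8.75 MeV/nucleon

copper-63: Σm = 29(1.007276) + 34(1.00866) = 63.505444 u; Δm = 0.591755 u; E_B = 551.216 MeV; E_B/A = 8.749 MeV
nitrogen-14: Σm = 7(1.007276) + 7(1.00866) = 14.111552 u; Δm = 0.112318 u; E_B = 104.62 MeV; E_B/A = 7.473 MeV
copper-63 has the higher binding energy per nucleon, so it is the more tightly bound nucleus.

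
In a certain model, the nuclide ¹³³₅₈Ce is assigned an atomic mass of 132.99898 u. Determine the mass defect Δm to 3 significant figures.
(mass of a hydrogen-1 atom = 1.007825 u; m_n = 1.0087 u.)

1.11 u

Mass of separated nucleons = 58(1.007825) + 75(1.0087) = 58.453850 + 75.6525 = 134.106350 u
The mass defect is 134.106350 − 132.99898 = 1.107370 u.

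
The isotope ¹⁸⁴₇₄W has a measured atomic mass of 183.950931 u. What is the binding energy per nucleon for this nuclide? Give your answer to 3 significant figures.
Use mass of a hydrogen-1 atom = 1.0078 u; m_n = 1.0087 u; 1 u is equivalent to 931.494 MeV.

8.02 MeV/nucleon

With 74 protons and 110 neutrons (A = 184):
Mass of separated nucleons = 74(1.0078) + 110(1.0087) = 74.5772 + 110.9570 = 185.5342 u
The mass defect is 185.5342 − 183.950931 = 1.583269 u.
E_B = 1.583269 × 931.494 = 1474.81 MeV
BE/A = 1474.81 MeV / 184 = 8.015 MeV/nucleon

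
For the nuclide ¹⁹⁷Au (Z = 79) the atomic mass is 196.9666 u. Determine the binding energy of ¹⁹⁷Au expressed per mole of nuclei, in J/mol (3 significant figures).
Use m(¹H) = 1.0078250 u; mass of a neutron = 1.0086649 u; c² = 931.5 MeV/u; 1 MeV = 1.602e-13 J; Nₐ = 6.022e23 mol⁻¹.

Mass of separated nucleons = 79(1.0078250) + 118(1.0086649) = 79.6181750 + 119.0224582 = 198.6406332 u
The mass defect is 198.6406332 − 196.9666 = 1.6740332 u.
Converting to energy: 1.6740332 u × 931.5 MeV/u = 1559.36 MeV
Per nucleus in joules: 1559.36 MeV × 1.602e-13 J/MeV = 2.4981e-10 J
Per mole: 2.4981e-10 J × 6.022e23 mol⁻¹ = 1.5044e+14 J/mol

1.50e+14 J/mol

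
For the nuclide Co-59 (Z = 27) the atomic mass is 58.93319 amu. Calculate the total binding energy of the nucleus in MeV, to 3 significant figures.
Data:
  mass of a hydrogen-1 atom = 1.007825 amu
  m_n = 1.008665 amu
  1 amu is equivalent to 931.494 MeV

517 MeV

Z = 27, so N = A − Z = 59 − 27 = 32.
Σm = 27·m(¹H) + 32·m_n = 27.211275 + 32.277280 = 59.488555 amu
Mass defect Δm = 59.488555 − 58.93319 = 0.555365 amu
Binding energy = Δm·c² = 0.555365 × 931.494 MeV/amu = 517.319 MeV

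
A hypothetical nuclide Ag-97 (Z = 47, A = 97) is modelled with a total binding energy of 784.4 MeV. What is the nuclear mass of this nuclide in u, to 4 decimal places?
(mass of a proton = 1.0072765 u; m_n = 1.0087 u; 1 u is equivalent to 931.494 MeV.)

Mass defect = 784.4 MeV / (931.494 MeV/u) = 0.842088 u
Constituent mass = 47(1.0072765) + 50(1.0087) = 97.7769955 u
Nuclear mass = 97.7769955 − 0.842088 = 96.9349075 u ≈ 96.9349 u (to 4 decimal places)

96.9349 u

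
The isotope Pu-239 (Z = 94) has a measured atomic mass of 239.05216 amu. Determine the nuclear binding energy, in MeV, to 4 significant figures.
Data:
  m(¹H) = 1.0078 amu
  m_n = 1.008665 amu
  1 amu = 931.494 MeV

Total constituent mass: 94 × 1.0078 + 145 × 1.008665 = 240.989625 amu
Δm = 240.989625 − 239.05216 = 1.937465 amu
E_B = 1.937465 × 931.494 = 1804.74 MeV

1805 MeV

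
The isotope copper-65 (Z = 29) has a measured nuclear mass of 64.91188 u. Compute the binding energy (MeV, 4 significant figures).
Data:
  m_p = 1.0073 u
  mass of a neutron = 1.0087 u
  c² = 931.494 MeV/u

Total constituent mass: 29 × 1.0073 + 36 × 1.0087 = 65.5249 u
The mass defect is 65.5249 − 64.91188 = 0.61302 u.
Binding energy = Δm·c² = 0.61302 × 931.494 MeV/u = 571.024 MeV

571.0 MeV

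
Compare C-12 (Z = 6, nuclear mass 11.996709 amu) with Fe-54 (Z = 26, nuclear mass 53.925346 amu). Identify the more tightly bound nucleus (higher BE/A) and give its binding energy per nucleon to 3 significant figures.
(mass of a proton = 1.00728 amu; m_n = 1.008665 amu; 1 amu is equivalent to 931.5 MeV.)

Fe-54; 8.74 MeV/nucleon

C-12: Σm = 6(1.00728) + 6(1.008665) = 12.095670 amu; Δm = 0.098961 amu; E_B = 92.182 MeV; E_B/A = 7.682 MeV
Fe-54: Σm = 26(1.00728) + 28(1.008665) = 54.431900 amu; Δm = 0.506554 amu; E_B = 471.86 MeV; E_B/A = 8.738 MeV
Fe-54 has the higher binding energy per nucleon, so it is the more tightly bound nucleus.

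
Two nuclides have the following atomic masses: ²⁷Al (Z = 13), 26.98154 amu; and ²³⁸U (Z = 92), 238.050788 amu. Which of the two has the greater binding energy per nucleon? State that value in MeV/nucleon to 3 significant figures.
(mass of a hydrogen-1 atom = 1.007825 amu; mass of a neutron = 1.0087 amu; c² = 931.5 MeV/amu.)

²⁷Al: Σm = 13(1.007825) + 14(1.0087) = 27.223525 amu; Δm = 0.241985 amu; E_B = 225.409 MeV; E_B/A = 8.348 MeV
²³⁸U: Σm = 92(1.007825) + 146(1.0087) = 239.990100 amu; Δm = 1.939312 amu; E_B = 1806.5 MeV; E_B/A = 7.590 MeV
²⁷Al has the higher binding energy per nucleon, so it is the more tightly bound nucleus.

²⁷Al; 8.35 MeV/nucleon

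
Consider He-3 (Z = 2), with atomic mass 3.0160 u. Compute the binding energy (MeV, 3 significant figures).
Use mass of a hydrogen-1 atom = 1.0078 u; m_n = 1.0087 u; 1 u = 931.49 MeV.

7.73 MeV

With 2 protons and 1 neutrons (A = 3):
Mass of separated nucleons = 2(1.0078) + 1(1.0087) = 2.0156 + 1.0087 = 3.0243 u
The mass defect is 3.0243 − 3.0160 = 0.0083 u.
Binding energy = Δm·c² = 0.0083 × 931.49 MeV/u = 7.73137 MeV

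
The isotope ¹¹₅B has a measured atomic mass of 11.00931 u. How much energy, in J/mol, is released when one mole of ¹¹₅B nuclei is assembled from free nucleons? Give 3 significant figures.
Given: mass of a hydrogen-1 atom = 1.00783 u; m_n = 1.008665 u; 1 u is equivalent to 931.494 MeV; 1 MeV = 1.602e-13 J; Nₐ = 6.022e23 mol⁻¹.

Mass of separated nucleons = 5(1.00783) + 6(1.008665) = 5.03915 + 6.051990 = 11.091140 u
The mass defect is 11.091140 − 11.00931 = 0.081830 u.
Converting to energy: 0.081830 u × 931.494 MeV/u = 76.2242 MeV
Per nucleus in joules: 76.2242 MeV × 1.602e-13 J/MeV = 1.2211e-11 J
Per mole: 1.2211e-11 J × 6.022e23 mol⁻¹ = 7.3535e+12 J/mol

7.35e+12 J/mol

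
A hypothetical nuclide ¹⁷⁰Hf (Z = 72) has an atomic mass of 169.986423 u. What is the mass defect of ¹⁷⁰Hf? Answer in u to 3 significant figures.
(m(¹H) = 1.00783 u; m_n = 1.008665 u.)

1.43 u

The nucleus contains 72 protons and 170 − 72 = 98 neutrons.
Mass of separated nucleons = 72(1.00783) + 98(1.008665) = 72.56376 + 98.849170 = 171.412930 u
The mass defect is 171.412930 − 169.986423 = 1.426507 u.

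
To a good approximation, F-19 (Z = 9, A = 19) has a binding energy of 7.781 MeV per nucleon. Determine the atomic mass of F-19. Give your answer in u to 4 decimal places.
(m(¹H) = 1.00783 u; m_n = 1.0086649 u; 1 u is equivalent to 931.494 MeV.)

18.9984 u

Total binding energy = 19 × 7.781 = 147.839 MeV
Mass defect = 147.839 MeV / (931.494 MeV/u) = 0.158712 u
Constituent mass = 9(1.00783) + 10(1.0086649) = 19.1571190 u
Atomic mass = 19.1571190 − 0.158712 = 18.9984070 u ≈ 18.9984 u (to 4 decimal places)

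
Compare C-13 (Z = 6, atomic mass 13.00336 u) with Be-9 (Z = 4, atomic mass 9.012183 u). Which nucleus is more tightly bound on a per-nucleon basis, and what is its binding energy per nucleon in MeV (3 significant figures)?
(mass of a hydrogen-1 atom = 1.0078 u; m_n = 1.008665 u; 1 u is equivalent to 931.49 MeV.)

C-13: Σm = 6(1.0078) + 7(1.008665) = 13.107455 u; Δm = 0.104095 u; E_B = 96.963 MeV; E_B/A = 7.459 MeV
Be-9: Σm = 4(1.0078) + 5(1.008665) = 9.074525 u; Δm = 0.062342 u; E_B = 58.071 MeV; E_B/A = 6.452 MeV
C-13 has the higher binding energy per nucleon, so it is the more tightly bound nucleus.

C-13; 7.46 MeV/nucleon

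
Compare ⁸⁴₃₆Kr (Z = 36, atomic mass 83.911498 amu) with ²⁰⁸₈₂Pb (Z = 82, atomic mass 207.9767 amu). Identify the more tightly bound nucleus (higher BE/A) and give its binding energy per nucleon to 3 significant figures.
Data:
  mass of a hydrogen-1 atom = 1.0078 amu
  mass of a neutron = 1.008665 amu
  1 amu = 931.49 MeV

⁸⁴₃₆Kr: Σm = 36(1.0078) + 48(1.008665) = 84.696720 amu; Δm = 0.785222 amu; E_B = 731.426 MeV; E_B/A = 8.707 MeV
²⁰⁸₈₂Pb: Σm = 82(1.0078) + 126(1.008665) = 209.731390 amu; Δm = 1.754690 amu; E_B = 1634.5 MeV; E_B/A = 7.858 MeV
⁸⁴₃₆Kr has the higher binding energy per nucleon, so it is the more tightly bound nucleus.

⁸⁴₃₆Kr; 8.71 MeV/nucleon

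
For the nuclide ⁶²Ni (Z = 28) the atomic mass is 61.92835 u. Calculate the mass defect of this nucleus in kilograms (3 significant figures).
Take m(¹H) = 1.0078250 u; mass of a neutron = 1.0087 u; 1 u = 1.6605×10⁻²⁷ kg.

With 28 protons and 34 neutrons (A = 62):
Mass of separated nucleons = 28(1.0078250) + 34(1.0087) = 28.2191000 + 34.2958 = 62.5149000 u
Mass defect Δm = 62.5149000 − 61.92835 = 0.5865500 u
In SI units: 0.5865500 u × 1.6605×10⁻²⁷ kg/u = 9.7397e-28 kg

9.74e-28 kg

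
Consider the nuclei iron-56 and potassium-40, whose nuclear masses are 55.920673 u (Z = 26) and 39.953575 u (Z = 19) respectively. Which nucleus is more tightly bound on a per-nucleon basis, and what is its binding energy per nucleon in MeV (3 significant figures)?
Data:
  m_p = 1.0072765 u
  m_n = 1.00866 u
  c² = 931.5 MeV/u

iron-56: Σm = 26(1.0072765) + 30(1.00866) = 56.4489890 u; Δm = 0.5283160 u; E_B = 492.13 MeV; E_B/A = 8.788 MeV
potassium-40: Σm = 19(1.0072765) + 21(1.00866) = 40.3201135 u; Δm = 0.3665385 u; E_B = 341.43 MeV; E_B/A = 8.536 MeV
iron-56 has the higher binding energy per nucleon, so it is the more tightly bound nucleus.

iron-56; 8.79 MeV/nucleon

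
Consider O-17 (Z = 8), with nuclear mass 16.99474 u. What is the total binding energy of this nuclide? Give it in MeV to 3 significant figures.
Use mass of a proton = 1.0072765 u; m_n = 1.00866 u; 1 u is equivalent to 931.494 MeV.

132 MeV

Total constituent mass: 8 × 1.0072765 + 9 × 1.00866 = 17.1361520 u
Mass defect Δm = 17.1361520 − 16.99474 = 0.1414120 u
E_B = 0.1414120 × 931.494 = 131.724 MeV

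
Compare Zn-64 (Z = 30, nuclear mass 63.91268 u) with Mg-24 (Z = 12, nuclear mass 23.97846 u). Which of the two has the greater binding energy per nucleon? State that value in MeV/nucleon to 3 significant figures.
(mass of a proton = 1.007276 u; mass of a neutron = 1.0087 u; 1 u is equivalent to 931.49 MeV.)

Zn-64: Σm = 30(1.007276) + 34(1.0087) = 64.514080 u; Δm = 0.601400 u; E_B = 560.20 MeV; E_B/A = 8.753 MeV
Mg-24: Σm = 12(1.007276) + 12(1.0087) = 24.191712 u; Δm = 0.213252 u; E_B = 198.64 MeV; E_B/A = 8.277 MeV
Zn-64 has the higher binding energy per nucleon, so it is the more tightly bound nucleus.

Zn-64; 8.75 MeV/nucleon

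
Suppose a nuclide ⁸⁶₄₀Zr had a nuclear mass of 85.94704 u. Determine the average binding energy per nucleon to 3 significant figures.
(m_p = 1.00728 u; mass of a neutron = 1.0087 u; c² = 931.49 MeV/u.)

With 40 protons and 46 neutrons (A = 86):
Σm = 40·m_p + 46·m_n = 40.29120 + 46.4002 = 86.69140 u
Mass defect Δm = 86.69140 − 85.94704 = 0.74436 u
E_B = 0.74436 × 931.49 = 693.364 MeV
Per nucleon: 693.364 / 86 = 8.062 MeV

8.06 MeV/nucleon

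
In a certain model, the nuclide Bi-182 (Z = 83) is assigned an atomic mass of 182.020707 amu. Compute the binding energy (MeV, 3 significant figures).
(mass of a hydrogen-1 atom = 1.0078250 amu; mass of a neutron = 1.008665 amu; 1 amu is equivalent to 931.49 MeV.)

1380 MeV

Mass of separated nucleons = 83(1.0078250) + 99(1.008665) = 83.6494750 + 99.857835 = 183.5073100 amu
Δm = 183.5073100 − 182.020707 = 1.4866030 amu
E_B = 1.4866030 × 931.49 = 1384.76 MeV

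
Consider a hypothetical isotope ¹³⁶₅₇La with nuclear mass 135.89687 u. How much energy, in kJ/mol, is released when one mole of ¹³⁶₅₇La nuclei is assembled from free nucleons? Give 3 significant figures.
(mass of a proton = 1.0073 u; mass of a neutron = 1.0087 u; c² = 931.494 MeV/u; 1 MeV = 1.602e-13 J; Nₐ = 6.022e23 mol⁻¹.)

Total constituent mass: 57 × 1.0073 + 79 × 1.0087 = 137.1034 u
Mass defect Δm = 137.1034 − 135.89687 = 1.20653 u
Binding energy = Δm·c² = 1.20653 × 931.494 MeV/u = 1123.88 MeV
Per nucleus in joules: 1123.88 MeV × 1.602e-13 J/MeV = 1.8005e-10 J
Per mole: 1.8005e-10 J × 6.022e23 mol⁻¹ = 1.0843e+14 J/mol

1.08e+11 kJ/mol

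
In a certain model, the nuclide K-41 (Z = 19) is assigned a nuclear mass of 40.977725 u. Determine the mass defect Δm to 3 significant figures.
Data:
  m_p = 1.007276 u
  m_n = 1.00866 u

0.351 u

Z = 19, so N = A − Z = 41 − 19 = 22.
Σm = 19·m_p + 22·m_n = 19.138244 + 22.19052 = 41.328764 u
Mass defect Δm = 41.328764 − 40.977725 = 0.351039 u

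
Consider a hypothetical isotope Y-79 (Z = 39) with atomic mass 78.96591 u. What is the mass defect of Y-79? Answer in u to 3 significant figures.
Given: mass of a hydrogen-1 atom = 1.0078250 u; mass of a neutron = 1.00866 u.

0.686 u

Total constituent mass: 39 × 1.0078250 + 40 × 1.00866 = 79.6515750 u
Δm = 79.6515750 − 78.96591 = 0.6856650 u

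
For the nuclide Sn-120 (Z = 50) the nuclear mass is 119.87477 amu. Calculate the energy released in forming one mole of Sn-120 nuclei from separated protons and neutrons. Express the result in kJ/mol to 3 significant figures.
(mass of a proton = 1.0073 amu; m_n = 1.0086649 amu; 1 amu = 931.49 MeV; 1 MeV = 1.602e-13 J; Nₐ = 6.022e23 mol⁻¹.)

9.86e+10 kJ/mol

Mass of separated nucleons = 50(1.0073) + 70(1.0086649) = 50.3650 + 70.6065430 = 120.9715430 amu
Mass defect Δm = 120.9715430 − 119.87477 = 1.0967730 amu
E_B = 1.0967730 × 931.49 = 1021.63 MeV
Per nucleus in joules: 1021.63 MeV × 1.602e-13 J/MeV = 1.6367e-10 J
Per mole: 1.6367e-10 J × 6.022e23 mol⁻¹ = 9.8562e+13 J/mol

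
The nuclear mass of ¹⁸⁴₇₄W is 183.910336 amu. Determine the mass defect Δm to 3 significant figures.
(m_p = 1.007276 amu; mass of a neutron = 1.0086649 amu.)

1.58 amu

The nucleus contains 74 protons and 184 − 74 = 110 neutrons.
Mass of separated nucleons = 74(1.007276) + 110(1.0086649) = 74.538424 + 110.9531390 = 185.4915630 amu
Δm = 185.4915630 − 183.910336 = 1.5812270 amu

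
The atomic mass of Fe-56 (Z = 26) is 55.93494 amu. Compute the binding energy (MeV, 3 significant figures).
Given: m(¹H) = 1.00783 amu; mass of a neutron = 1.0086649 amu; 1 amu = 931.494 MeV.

Total constituent mass: 26 × 1.00783 + 30 × 1.0086649 = 56.4635270 amu
Mass defect Δm = 56.4635270 − 55.93494 = 0.5285870 amu
Converting to energy: 0.5285870 amu × 931.494 MeV/amu = 492.376 MeV

492 MeV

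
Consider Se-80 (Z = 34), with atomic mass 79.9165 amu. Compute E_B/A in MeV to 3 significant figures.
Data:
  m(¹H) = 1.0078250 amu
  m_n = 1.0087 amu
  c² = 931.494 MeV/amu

Total constituent mass: 34 × 1.0078250 + 46 × 1.0087 = 80.6662500 amu
The mass defect is 80.6662500 − 79.9165 = 0.7497500 amu.
Binding energy = Δm·c² = 0.7497500 × 931.494 MeV/amu = 698.388 MeV
Dividing by A = 80 gives 8.730 MeV per nucleon.

8.73 MeV/nucleon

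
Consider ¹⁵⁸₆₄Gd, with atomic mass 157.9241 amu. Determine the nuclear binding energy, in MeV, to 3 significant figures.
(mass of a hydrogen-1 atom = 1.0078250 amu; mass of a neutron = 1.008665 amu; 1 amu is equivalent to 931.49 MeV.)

1300 MeV

Z = 64, so N = A − Z = 158 − 64 = 94.
Total constituent mass: 64 × 1.0078250 + 94 × 1.008665 = 159.3153100 amu
Mass defect Δm = 159.3153100 − 157.9241 = 1.3912100 amu
Converting to energy: 1.3912100 amu × 931.49 MeV/amu = 1295.90 MeV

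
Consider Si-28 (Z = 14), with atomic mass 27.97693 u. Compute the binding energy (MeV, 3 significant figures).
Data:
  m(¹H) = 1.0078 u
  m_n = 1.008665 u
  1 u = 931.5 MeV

236 MeV

With 14 protons and 14 neutrons (A = 28):
Total constituent mass: 14 × 1.0078 + 14 × 1.008665 = 28.230510 u
Δm = 28.230510 − 27.97693 = 0.253580 u
E_B = 0.253580 × 931.5 = 236.210 MeV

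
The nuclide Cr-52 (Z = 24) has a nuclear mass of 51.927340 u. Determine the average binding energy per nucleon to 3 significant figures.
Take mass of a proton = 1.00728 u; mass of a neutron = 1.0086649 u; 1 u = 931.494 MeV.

With 24 protons and 28 neutrons (A = 52):
Σm = 24·m_p + 28·m_n = 24.17472 + 28.2426172 = 52.4173372 u
Mass defect Δm = 52.4173372 − 51.927340 = 0.4899972 u
Binding energy = Δm·c² = 0.4899972 × 931.494 MeV/u = 456.429 MeV
BE/A = 456.429 MeV / 52 = 8.777 MeV/nucleon

8.78 MeV/nucleon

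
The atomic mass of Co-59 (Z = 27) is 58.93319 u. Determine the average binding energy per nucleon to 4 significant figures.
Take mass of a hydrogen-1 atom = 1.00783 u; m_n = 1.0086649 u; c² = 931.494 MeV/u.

8.770 MeV/nucleon

Mass of separated nucleons = 27(1.00783) + 32(1.0086649) = 27.21141 + 32.2772768 = 59.4886868 u
Mass defect Δm = 59.4886868 − 58.93319 = 0.5554968 u
E_B = 0.5554968 × 931.494 = 517.442 MeV
Dividing by A = 59 gives 8.770 MeV per nucleon.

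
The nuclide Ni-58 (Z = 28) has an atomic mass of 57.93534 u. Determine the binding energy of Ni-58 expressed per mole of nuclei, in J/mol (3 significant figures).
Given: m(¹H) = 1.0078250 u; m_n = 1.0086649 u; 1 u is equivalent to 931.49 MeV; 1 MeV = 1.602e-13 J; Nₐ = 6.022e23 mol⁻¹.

The nucleus contains 28 protons and 58 − 28 = 30 neutrons.
Σm = 28·m(¹H) + 30·m_n = 28.2191000 + 30.2599470 = 58.4790470 u
Mass defect Δm = 58.4790470 − 57.93534 = 0.5437070 u
E_B = 0.5437070 × 931.49 = 506.458 MeV
Per nucleus in joules: 506.458 MeV × 1.602e-13 J/MeV = 8.1135e-11 J
Per mole: 8.1135e-11 J × 6.022e23 mol⁻¹ = 4.8859e+13 J/mol

4.89e+13 J/mol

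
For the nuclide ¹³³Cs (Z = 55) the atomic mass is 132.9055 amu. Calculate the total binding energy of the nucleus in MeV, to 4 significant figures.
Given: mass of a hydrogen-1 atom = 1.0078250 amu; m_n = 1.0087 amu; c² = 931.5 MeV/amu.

1121 MeV

With 55 protons and 78 neutrons (A = 133):
Total constituent mass: 55 × 1.0078250 + 78 × 1.0087 = 134.1089750 amu
The mass defect is 134.1089750 − 132.9055 = 1.2034750 amu.
Binding energy = Δm·c² = 1.2034750 × 931.5 MeV/amu = 1121.04 MeV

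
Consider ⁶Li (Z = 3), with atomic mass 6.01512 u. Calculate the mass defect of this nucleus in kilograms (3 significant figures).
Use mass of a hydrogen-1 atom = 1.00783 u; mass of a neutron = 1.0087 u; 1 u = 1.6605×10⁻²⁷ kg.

Z = 3, so N = A − Z = 6 − 3 = 3.
Mass of separated nucleons = 3(1.00783) + 3(1.0087) = 3.02349 + 3.0261 = 6.04959 u
Δm = 6.04959 − 6.01512 = 0.03447 u
In SI units: 0.03447 u × 1.6605×10⁻²⁷ kg/u = 5.7237e-29 kg

5.72e-29 kg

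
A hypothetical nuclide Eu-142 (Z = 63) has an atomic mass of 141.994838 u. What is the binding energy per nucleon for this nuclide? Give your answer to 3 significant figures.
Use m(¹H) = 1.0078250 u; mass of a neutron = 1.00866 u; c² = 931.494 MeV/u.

Z = 63, so N = A − Z = 142 − 63 = 79.
Mass of separated nucleons = 63(1.0078250) + 79(1.00866) = 63.4929750 + 79.68414 = 143.1771150 u
Δm = 143.1771150 − 141.994838 = 1.1822770 u
Binding energy = Δm·c² = 1.1822770 × 931.494 MeV/u = 1101.284 MeV
Per nucleon: 1101.284 / 142 = 7.756 MeV

7.76 MeV/nucleon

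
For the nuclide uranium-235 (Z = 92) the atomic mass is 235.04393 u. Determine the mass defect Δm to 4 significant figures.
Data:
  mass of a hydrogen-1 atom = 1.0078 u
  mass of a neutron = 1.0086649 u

The nucleus contains 92 protons and 235 − 92 = 143 neutrons.
Total constituent mass: 92 × 1.0078 + 143 × 1.0086649 = 236.9566807 u
The mass defect is 236.9566807 − 235.04393 = 1.9127507 u.

1.913 u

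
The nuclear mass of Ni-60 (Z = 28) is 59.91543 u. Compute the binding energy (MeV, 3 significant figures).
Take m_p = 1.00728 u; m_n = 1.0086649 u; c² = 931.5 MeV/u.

Z = 28, so N = A − Z = 60 − 28 = 32.
Σm = 28·m_p + 32·m_n = 28.20384 + 32.2772768 = 60.4811168 u
Mass defect Δm = 60.4811168 − 59.91543 = 0.5656868 u
Binding energy = Δm·c² = 0.5656868 × 931.5 MeV/u = 526.937 MeV

527 MeV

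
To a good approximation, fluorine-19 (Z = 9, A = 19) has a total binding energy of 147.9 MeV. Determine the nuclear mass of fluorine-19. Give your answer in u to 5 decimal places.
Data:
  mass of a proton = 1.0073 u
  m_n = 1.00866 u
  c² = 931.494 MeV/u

Mass defect = 147.9 MeV / (931.494 MeV/u) = 0.1587772 u
Constituent mass = 9(1.0073) + 10(1.00866) = 19.15230 u
Nuclear mass = 19.15230 − 0.1587772 = 18.9935228 u ≈ 18.99352 u (to 5 decimal places)

18.99352 u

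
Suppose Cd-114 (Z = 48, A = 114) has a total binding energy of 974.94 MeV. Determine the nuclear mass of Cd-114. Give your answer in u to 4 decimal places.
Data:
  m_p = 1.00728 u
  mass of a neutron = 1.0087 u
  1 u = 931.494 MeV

113.8770 u

Mass defect = 974.94 MeV / (931.494 MeV/u) = 1.046641 u
Constituent mass = 48(1.00728) + 66(1.0087) = 114.92364 u
Nuclear mass = 114.92364 − 1.046641 = 113.876999 u ≈ 113.8770 u (to 4 decimal places)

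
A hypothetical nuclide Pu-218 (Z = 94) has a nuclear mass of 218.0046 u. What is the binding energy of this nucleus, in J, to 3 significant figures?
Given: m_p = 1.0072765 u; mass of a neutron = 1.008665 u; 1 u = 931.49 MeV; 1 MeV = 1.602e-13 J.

2.62e-10 J

The nucleus contains 94 protons and 218 − 94 = 124 neutrons.
Σm = 94·m_p + 124·m_n = 94.6839910 + 125.074460 = 219.7584510 u
Δm = 219.7584510 − 218.0046 = 1.7538510 u
E_B = 1.7538510 × 931.49 = 1633.69 MeV
In joules: 1633.69 MeV × 1.602e-13 J/MeV = 2.6172e-10 J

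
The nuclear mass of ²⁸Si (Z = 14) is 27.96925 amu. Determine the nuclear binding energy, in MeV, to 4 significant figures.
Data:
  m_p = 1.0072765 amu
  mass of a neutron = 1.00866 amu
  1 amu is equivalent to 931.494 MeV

236.5 MeV

Σm = 14·m_p + 14·m_n = 14.1018710 + 14.12124 = 28.2231110 amu
Δm = 28.2231110 − 27.96925 = 0.2538610 amu
Converting to energy: 0.2538610 amu × 931.494 MeV/amu = 236.470 MeV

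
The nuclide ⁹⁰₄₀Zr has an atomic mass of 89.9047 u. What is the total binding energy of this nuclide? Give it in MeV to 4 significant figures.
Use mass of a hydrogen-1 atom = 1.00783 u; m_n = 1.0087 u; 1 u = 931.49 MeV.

785.7 MeV

With 40 protons and 50 neutrons (A = 90):
Total constituent mass: 40 × 1.00783 + 50 × 1.0087 = 90.74820 u
Mass defect Δm = 90.74820 − 89.9047 = 0.84350 u
Converting to energy: 0.84350 u × 931.49 MeV/u = 785.712 MeV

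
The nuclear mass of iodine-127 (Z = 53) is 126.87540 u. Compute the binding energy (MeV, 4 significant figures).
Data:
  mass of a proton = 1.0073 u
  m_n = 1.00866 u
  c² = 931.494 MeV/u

Mass of separated nucleons = 53(1.0073) + 74(1.00866) = 53.3869 + 74.64084 = 128.02774 u
The mass defect is 128.02774 − 126.87540 = 1.15234 u.
Binding energy = Δm·c² = 1.15234 × 931.494 MeV/u = 1073.40 MeV

1073 MeV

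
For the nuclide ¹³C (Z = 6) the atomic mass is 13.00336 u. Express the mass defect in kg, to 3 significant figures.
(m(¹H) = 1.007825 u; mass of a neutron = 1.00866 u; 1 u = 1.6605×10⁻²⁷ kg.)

1.73e-28 kg

Total constituent mass: 6 × 1.007825 + 7 × 1.00866 = 13.107570 u
The mass defect is 13.107570 − 13.00336 = 0.104210 u.
In SI units: 0.104210 u × 1.6605×10⁻²⁷ kg/u = 1.7304e-28 kg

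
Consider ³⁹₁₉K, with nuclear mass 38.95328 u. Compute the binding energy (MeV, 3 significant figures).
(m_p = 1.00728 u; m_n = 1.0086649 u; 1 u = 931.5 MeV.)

334 MeV

With 19 protons and 20 neutrons (A = 39):
Mass of separated nucleons = 19(1.00728) + 20(1.0086649) = 19.13832 + 20.1732980 = 39.3116180 u
The mass defect is 39.3116180 − 38.95328 = 0.3583380 u.
Converting to energy: 0.3583380 u × 931.5 MeV/u = 333.792 MeV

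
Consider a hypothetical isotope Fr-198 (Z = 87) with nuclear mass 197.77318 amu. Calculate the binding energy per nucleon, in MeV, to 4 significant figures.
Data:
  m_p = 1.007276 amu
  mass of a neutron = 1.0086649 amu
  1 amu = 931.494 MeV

8.570 MeV/nucleon

The nucleus contains 87 protons and 198 − 87 = 111 neutrons.
Σm = 87·m_p + 111·m_n = 87.633012 + 111.9618039 = 199.5948159 amu
The mass defect is 199.5948159 − 197.77318 = 1.8216359 amu.
Binding energy = Δm·c² = 1.8216359 × 931.494 MeV/amu = 1696.84 MeV
BE/A = 1696.84 MeV / 198 = 8.570 MeV/nucleon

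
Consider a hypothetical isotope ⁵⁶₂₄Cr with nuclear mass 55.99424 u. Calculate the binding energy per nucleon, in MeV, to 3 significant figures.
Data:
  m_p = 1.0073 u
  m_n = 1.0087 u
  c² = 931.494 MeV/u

7.64 MeV/nucleon

With 24 protons and 32 neutrons (A = 56):
Mass of separated nucleons = 24(1.0073) + 32(1.0087) = 24.1752 + 32.2784 = 56.4536 u
The mass defect is 56.4536 − 55.99424 = 0.45936 u.
Binding energy = Δm·c² = 0.45936 × 931.494 MeV/u = 427.891 MeV
BE/A = 427.891 MeV / 56 = 7.641 MeV/nucleon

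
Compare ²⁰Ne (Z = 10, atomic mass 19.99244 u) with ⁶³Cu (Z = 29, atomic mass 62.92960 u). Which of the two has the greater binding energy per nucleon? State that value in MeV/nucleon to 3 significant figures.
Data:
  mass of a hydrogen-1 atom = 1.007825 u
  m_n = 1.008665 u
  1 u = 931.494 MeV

²⁰Ne: Σm = 10(1.007825) + 10(1.008665) = 20.164900 u; Δm = 0.172460 u; E_B = 160.645 MeV; E_B/A = 8.032 MeV
⁶³Cu: Σm = 29(1.007825) + 34(1.008665) = 63.521535 u; Δm = 0.591935 u; E_B = 551.38 MeV; E_B/A = 8.752 MeV
⁶³Cu has the higher binding energy per nucleon, so it is the more tightly bound nucleus.

⁶³Cu; 8.75 MeV/nucleon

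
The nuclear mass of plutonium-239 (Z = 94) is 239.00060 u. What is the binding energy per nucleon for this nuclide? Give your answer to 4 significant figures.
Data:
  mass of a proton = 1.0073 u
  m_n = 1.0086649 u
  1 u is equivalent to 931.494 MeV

Z = 94, so N = A − Z = 239 − 94 = 145.
Mass of separated nucleons = 94(1.0073) + 145(1.0086649) = 94.6862 + 146.2564105 = 240.9426105 u
Δm = 240.9426105 − 239.00060 = 1.9420105 u
Binding energy = Δm·c² = 1.9420105 × 931.494 MeV/u = 1808.97 MeV
BE/A = 1808.97 MeV / 239 = 7.569 MeV/nucleon

7.569 MeV/nucleon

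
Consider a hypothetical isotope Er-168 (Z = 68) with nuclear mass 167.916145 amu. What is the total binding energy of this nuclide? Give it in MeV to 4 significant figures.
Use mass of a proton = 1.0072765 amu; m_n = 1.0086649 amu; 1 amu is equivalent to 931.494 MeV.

Σm = 68·m_p + 100·m_n = 68.4948020 + 100.8664900 = 169.3612920 amu
The mass defect is 169.3612920 − 167.916145 = 1.4451470 amu.
E_B = 1.4451470 × 931.494 = 1346.15 MeV

1346 MeV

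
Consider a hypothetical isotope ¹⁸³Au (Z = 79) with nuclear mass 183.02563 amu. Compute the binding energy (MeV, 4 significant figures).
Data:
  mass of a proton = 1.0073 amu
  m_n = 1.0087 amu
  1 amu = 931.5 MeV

1356 MeV

Z = 79, so N = A − Z = 183 − 79 = 104.
Mass of separated nucleons = 79(1.0073) + 104(1.0087) = 79.5767 + 104.9048 = 184.4815 amu
Δm = 184.4815 − 183.02563 = 1.45587 amu
Binding energy = Δm·c² = 1.45587 × 931.5 MeV/amu = 1356.14 MeV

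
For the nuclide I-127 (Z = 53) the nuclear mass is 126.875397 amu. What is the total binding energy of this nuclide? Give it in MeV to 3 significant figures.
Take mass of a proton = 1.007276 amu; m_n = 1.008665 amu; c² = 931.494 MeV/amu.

1070 MeV

Total constituent mass: 53 × 1.007276 + 74 × 1.008665 = 128.026838 amu
Δm = 128.026838 − 126.875397 = 1.151441 amu
Converting to energy: 1.151441 amu × 931.494 MeV/amu = 1072.56 MeV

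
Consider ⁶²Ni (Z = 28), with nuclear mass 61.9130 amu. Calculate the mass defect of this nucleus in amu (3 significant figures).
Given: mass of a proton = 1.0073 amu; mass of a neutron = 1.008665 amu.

Z = 28, so N = A − Z = 62 − 28 = 34.
Σm = 28·m_p + 34·m_n = 28.2044 + 34.294610 = 62.499010 amu
The mass defect is 62.499010 − 61.9130 = 0.586010 amu.

0.586 amu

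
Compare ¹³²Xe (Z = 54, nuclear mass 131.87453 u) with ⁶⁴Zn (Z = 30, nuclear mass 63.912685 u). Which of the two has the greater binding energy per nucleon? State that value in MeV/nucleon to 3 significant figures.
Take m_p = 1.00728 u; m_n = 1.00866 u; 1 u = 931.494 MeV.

¹³²Xe: Σm = 54(1.00728) + 78(1.00866) = 133.06860 u; Δm = 1.19407 u; E_B = 1112.27 MeV; E_B/A = 8.426 MeV
⁶⁴Zn: Σm = 30(1.00728) + 34(1.00866) = 64.51284 u; Δm = 0.600155 u; E_B = 559.04 MeV; E_B/A = 8.735 MeV
⁶⁴Zn has the higher binding energy per nucleon, so it is the more tightly bound nucleus.

⁶⁴Zn; 8.74 MeV/nucleon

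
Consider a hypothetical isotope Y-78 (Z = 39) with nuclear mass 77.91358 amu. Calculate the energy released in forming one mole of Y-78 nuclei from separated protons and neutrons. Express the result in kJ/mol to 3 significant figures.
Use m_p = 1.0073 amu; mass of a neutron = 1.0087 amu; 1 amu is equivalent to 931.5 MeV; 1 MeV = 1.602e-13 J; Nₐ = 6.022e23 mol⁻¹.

6.38e+10 kJ/mol

Mass of separated nucleons = 39(1.0073) + 39(1.0087) = 39.2847 + 39.3393 = 78.6240 amu
The mass defect is 78.6240 − 77.91358 = 0.71042 amu.
Converting to energy: 0.71042 amu × 931.5 MeV/amu = 661.756 MeV
Per nucleus in joules: 661.756 MeV × 1.602e-13 J/MeV = 1.0601e-10 J
Per mole: 1.0601e-10 J × 6.022e23 mol⁻¹ = 6.3839e+13 J/mol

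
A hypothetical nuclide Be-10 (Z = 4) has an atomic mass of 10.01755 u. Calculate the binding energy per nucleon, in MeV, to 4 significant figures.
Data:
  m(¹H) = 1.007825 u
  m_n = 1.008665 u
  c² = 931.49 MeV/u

6.124 MeV/nucleon

With 4 protons and 6 neutrons (A = 10):
Mass of separated nucleons = 4(1.007825) + 6(1.008665) = 4.031300 + 6.051990 = 10.083290 u
The mass defect is 10.083290 − 10.01755 = 0.065740 u.
E_B = 0.065740 × 931.49 = 61.2362 MeV
BE/A = 61.2362 MeV / 10 = 6.124 MeV/nucleon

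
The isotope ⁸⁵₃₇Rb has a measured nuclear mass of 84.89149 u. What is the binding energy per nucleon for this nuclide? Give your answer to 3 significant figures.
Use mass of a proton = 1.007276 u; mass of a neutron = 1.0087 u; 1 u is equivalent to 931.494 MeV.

Total constituent mass: 37 × 1.007276 + 48 × 1.0087 = 85.686812 u
The mass defect is 85.686812 − 84.89149 = 0.795322 u.
Converting to energy: 0.795322 u × 931.494 MeV/u = 740.838 MeV
Dividing by A = 85 gives 8.716 MeV per nucleon.

8.72 MeV/nucleon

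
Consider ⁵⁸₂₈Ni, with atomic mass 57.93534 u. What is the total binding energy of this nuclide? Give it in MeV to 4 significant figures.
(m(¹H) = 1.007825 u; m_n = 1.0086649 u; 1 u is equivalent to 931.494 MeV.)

With 28 protons and 30 neutrons (A = 58):
Mass of separated nucleons = 28(1.007825) + 30(1.0086649) = 28.219100 + 30.2599470 = 58.4790470 u
The mass defect is 58.4790470 − 57.93534 = 0.5437070 u.
Binding energy = Δm·c² = 0.5437070 × 931.494 MeV/u = 506.460 MeV

506.5 MeV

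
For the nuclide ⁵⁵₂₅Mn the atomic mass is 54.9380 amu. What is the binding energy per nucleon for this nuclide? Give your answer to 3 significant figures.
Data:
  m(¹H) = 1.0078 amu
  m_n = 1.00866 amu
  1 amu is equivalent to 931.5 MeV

The nucleus contains 25 protons and 55 − 25 = 30 neutrons.
Total constituent mass: 25 × 1.0078 + 30 × 1.00866 = 55.45480 amu
The mass defect is 55.45480 − 54.9380 = 0.51680 amu.
Converting to energy: 0.51680 amu × 931.5 MeV/amu = 481.399 MeV
Per nucleon: 481.399 / 55 = 8.753 MeV

8.75 MeV/nucleon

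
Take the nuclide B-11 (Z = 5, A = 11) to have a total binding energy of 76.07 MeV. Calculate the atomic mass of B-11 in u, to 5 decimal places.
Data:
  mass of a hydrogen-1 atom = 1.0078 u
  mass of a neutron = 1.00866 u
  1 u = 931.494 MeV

Mass defect = 76.07 MeV / (931.494 MeV/u) = 0.0816645 u
Constituent mass = 5(1.0078) + 6(1.00866) = 11.09096 u
Atomic mass = 11.09096 − 0.0816645 = 11.0092955 u ≈ 11.00930 u (to 5 decimal places)

11.00930 u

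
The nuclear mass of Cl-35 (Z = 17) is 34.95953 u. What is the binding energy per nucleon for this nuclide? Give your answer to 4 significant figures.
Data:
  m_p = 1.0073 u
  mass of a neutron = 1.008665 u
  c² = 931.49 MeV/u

8.531 MeV/nucleon

With 17 protons and 18 neutrons (A = 35):
Total constituent mass: 17 × 1.0073 + 18 × 1.008665 = 35.280070 u
Mass defect Δm = 35.280070 − 34.95953 = 0.320540 u
E_B = 0.320540 × 931.49 = 298.580 MeV
Per nucleon: 298.580 / 35 = 8.531 MeV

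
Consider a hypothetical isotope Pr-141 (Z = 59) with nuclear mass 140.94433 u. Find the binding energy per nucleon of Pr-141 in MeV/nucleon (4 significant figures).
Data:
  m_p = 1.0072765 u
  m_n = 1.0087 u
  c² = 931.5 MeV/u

7.917 MeV/nucleon

With 59 protons and 82 neutrons (A = 141):
Total constituent mass: 59 × 1.0072765 + 82 × 1.0087 = 142.1427135 u
The mass defect is 142.1427135 − 140.94433 = 1.1983835 u.
E_B = 1.1983835 × 931.5 = 1116.29 MeV
Dividing by A = 141 gives 7.917 MeV per nucleon.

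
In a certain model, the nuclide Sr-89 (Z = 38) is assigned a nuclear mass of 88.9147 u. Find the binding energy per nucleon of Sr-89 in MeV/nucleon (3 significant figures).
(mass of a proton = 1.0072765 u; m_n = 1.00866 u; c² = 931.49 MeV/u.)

8.41 MeV/nucleon

The nucleus contains 38 protons and 89 − 38 = 51 neutrons.
Mass of separated nucleons = 38(1.0072765) + 51(1.00866) = 38.2765070 + 51.44166 = 89.7181670 u
Mass defect Δm = 89.7181670 − 88.9147 = 0.8034670 u
Converting to energy: 0.8034670 u × 931.49 MeV/u = 748.421 MeV
Per nucleon: 748.421 / 89 = 8.409 MeV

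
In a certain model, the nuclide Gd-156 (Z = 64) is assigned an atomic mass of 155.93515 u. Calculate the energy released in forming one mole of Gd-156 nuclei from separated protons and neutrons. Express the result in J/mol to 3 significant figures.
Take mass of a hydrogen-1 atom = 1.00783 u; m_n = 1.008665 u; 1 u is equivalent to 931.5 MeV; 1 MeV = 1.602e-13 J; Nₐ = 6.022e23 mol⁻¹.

The nucleus contains 64 protons and 156 − 64 = 92 neutrons.
Total constituent mass: 64 × 1.00783 + 92 × 1.008665 = 157.298300 u
Δm = 157.298300 − 155.93515 = 1.363150 u
Converting to energy: 1.363150 u × 931.5 MeV/u = 1269.77 MeV
Per nucleus in joules: 1269.77 MeV × 1.602e-13 J/MeV = 2.0342e-10 J
Per mole: 2.0342e-10 J × 6.022e23 mol⁻¹ = 1.224995e+14 J/mol

1.22e+14 J/mol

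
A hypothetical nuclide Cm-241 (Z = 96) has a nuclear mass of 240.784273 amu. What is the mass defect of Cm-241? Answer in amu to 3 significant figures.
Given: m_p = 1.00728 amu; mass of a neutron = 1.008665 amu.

The nucleus contains 96 protons and 241 − 96 = 145 neutrons.
Σm = 96·m_p + 145·m_n = 96.69888 + 146.256425 = 242.955305 amu
Δm = 242.955305 − 240.784273 = 2.171032 amu

2.17 amu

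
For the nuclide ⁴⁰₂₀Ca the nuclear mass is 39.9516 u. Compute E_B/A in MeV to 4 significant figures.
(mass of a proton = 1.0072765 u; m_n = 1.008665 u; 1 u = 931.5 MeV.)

With 20 protons and 20 neutrons (A = 40):
Mass of separated nucleons = 20(1.0072765) + 20(1.008665) = 20.1455300 + 20.173300 = 40.3188300 u
The mass defect is 40.3188300 − 39.9516 = 0.3672300 u.
Converting to energy: 0.3672300 u × 931.5 MeV/u = 342.075 MeV
Per nucleon: 342.075 / 40 = 8.552 MeV

8.552 MeV/nucleon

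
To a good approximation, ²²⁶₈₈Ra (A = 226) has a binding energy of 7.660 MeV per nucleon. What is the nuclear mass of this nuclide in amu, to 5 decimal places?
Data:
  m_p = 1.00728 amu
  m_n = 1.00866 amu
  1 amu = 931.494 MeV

225.97724 amu

Total binding energy = 226 × 7.660 = 1731.160 MeV
Mass defect = 1731.160 MeV / (931.494 MeV/amu) = 1.8584768 amu
Constituent mass = 88(1.00728) + 138(1.00866) = 227.83572 amu
Nuclear mass = 227.83572 − 1.8584768 = 225.9772432 amu ≈ 225.97724 amu (to 5 decimal places)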